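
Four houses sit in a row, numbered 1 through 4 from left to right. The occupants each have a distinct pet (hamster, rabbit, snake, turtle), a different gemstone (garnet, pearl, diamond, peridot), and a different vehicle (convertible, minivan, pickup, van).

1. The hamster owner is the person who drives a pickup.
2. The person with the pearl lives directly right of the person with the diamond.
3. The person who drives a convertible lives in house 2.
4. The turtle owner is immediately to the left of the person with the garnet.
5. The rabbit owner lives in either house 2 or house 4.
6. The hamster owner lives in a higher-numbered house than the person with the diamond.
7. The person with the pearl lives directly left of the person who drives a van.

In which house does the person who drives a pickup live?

4

The person who drives a convertible is in house 2 (clue 3).
House 1's vehicle must be minivan (nothing else left).
The hamster owner is narrowed to house 3 or 4; consider each.
Placing it in house 3 leads to a contradiction, so it's in house 4.
By clue 1, the person who drives a pickup is in house 4.
House 2's pet must be rabbit (nothing else left).
House 3's vehicle must be van (nothing else left).
From clue 7, the person with the pearl must be in house 2.
That leaves diamond as the gemstone for house 1.
The only gemstone still possible for house 3 is peridot.
House 4's gemstone must be garnet (nothing else left).
The turtle owner is in house 3 (clue 4).
So house 1 gets snake for pet.
So: house 1 = snake/diamond/minivan, house 2 = rabbit/pearl/convertible, house 3 = turtle/peridot/van, house 4 = hamster/garnet/pickup.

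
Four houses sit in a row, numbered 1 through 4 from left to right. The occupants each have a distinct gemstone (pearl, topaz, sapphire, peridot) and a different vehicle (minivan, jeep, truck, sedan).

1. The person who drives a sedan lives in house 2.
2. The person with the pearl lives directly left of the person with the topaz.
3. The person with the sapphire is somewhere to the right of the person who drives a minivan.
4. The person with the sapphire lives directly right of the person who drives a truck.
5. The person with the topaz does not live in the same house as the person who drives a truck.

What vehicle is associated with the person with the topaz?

By clue 1, the person who drives a sedan is in house 2.
House 4's vehicle must be jeep (nothing else left).
The person with the sapphire is narrowed to house 2 or 4; consider each.
Placing it in house 2 leads to a contradiction, so it's in house 4.
Clue 4 places the person who drives a truck in house 3.
That leaves minivan as the vehicle for house 1.
By clue 2, the person with the pearl is in house 1.
House 2 gemstone: only topaz fits.
That leaves peridot as the gemstone for house 3.
So: house 1 = pearl/minivan, house 2 = topaz/sedan, house 3 = peridot/truck, house 4 = sapphire/jeep.

sedan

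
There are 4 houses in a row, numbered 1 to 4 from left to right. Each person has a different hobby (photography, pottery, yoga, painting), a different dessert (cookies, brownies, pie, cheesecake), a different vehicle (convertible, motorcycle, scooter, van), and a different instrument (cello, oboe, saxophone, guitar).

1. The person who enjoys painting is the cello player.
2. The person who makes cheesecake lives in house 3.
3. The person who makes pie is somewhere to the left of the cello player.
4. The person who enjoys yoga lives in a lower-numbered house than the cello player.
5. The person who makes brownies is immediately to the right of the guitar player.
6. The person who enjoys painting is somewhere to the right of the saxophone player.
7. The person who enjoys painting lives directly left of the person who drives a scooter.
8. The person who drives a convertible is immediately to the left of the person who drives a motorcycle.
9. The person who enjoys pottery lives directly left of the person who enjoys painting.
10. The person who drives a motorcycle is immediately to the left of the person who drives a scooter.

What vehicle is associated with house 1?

Clue 2: the person who makes cheesecake is in house 3.
That leaves photography as the hobby for house 4.
House 3 hobby: only painting fits.
So house 4 gets oboe for instrument.
By clue 1, the cello player is in house 3.
By clue 7, the person who drives a scooter is in house 4.
The person who enjoys pottery is in house 2 (clue 9).
From clue 10, the person who drives a motorcycle must be in house 3.
So house 1 gets yoga for hobby.
The only instrument still possible for house 1 is guitar.
House 2 instrument: only saxophone fits.
By clue 5, the person who makes brownies is in house 2.
From clue 8, the person who drives a convertible must be in house 2.
That leaves pie as the dessert for house 1.
House 4 dessert: only cookies fits.
House 1's vehicle must be van (nothing else left).
So: house 1 = yoga/pie/van/guitar, house 2 = pottery/brownies/convertible/saxophone, house 3 = painting/cheesecake/motorcycle/cello, house 4 = photography/cookies/scooter/oboe.

van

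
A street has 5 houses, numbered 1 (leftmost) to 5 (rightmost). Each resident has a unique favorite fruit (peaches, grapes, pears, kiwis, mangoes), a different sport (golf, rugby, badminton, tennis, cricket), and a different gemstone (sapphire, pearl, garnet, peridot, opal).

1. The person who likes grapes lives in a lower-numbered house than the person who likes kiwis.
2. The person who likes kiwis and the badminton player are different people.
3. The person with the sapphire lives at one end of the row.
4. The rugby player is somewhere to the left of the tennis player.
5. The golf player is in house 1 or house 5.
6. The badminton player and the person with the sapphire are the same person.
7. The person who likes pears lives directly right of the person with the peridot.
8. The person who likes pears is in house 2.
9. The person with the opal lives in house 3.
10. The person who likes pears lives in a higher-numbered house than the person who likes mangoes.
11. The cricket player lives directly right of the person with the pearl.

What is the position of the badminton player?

5

Clue 8 places the person who likes pears in house 2.
Clue 9: the person with the opal is in house 3.
From clue 10, the person who likes mangoes must be in house 1.
Clue 7 places the person with the peridot in house 1.
From clue 6, the badminton player must be in house 5.
The only sport still possible for house 3 is cricket.
The only gemstone still possible for house 5 is sapphire.
From clue 2, the person who likes kiwis must be in house 4.
The person with the pearl is in house 2 (clue 11).
House 5's favorite fruit must be peaches (nothing else left).
So house 1 gets golf for sport.
House 2's sport must be rugby (nothing else left).
That leaves tennis as the sport for house 4.
So house 4 gets garnet for gemstone.
House 3's favorite fruit must be grapes (nothing else left).
So: house 1 = mangoes/golf/peridot, house 2 = pears/rugby/pearl, house 3 = grapes/cricket/opal, house 4 = kiwis/tennis/garnet, house 5 = peaches/badminton/sapphire.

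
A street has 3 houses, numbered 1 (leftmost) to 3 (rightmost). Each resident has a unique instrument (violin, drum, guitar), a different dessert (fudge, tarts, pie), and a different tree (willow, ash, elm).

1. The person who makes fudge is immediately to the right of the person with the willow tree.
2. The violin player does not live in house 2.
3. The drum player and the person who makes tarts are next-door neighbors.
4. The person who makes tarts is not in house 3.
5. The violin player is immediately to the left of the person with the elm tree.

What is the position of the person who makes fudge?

Clue 5 places the violin player in house 1.
Clue 5: the person with the elm tree is in house 2.
That leaves ash as the tree for house 3.
Clue 1: the person who makes fudge is in house 2.
The only dessert still possible for house 1 is tarts.
House 3's dessert must be pie (nothing else left).
So house 1 gets willow for tree.
Clue 3 places the drum player in house 2.
That leaves guitar as the instrument for house 3.
So: house 1 = violin/tarts/willow, house 2 = drum/fudge/elm, house 3 = guitar/pie/ash.

2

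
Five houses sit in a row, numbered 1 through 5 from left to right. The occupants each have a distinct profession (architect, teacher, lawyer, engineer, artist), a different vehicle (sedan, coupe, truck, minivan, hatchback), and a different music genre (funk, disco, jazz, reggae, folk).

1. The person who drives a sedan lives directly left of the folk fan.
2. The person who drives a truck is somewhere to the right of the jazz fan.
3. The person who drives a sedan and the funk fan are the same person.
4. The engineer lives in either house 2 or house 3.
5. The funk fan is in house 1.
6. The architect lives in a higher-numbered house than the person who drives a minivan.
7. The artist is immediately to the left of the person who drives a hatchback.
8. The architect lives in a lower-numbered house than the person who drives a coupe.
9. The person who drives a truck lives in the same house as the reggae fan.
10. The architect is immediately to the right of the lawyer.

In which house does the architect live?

4

Clue 5 places the funk fan in house 1.
So house 5 gets teacher for profession.
The person who drives a sedan is in house 1 (clue 3).
The folk fan is in house 2 (clue 1).
The only profession still possible for house 1 is artist.
House 4 profession: only architect fits.
Clue 7 places the person who drives a hatchback in house 2.
By clue 8, the person who drives a coupe is in house 5.
Clue 10 places the lawyer in house 3.
That leaves engineer as the profession for house 2.
The only vehicle still possible for house 3 is minivan.
House 4 vehicle: only truck fits.
From clue 2, the jazz fan must be in house 3.
Clue 9: the reggae fan is in house 4.
That leaves disco as the music genre for house 5.
So: house 1 = artist/sedan/funk, house 2 = engineer/hatchback/folk, house 3 = lawyer/minivan/jazz, house 4 = architect/truck/reggae, house 5 = teacher/coupe/disco.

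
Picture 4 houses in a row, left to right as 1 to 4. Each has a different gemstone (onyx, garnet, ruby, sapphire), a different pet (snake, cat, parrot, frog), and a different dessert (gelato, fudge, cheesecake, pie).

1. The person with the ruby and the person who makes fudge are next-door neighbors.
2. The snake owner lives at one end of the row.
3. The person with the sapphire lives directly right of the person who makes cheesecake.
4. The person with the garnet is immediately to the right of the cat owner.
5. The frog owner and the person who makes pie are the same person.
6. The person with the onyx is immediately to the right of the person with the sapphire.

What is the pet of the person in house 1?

snake

House 1's gemstone must be ruby (nothing else left).
The person who makes fudge is in house 2 (clue 1).
So house 1 gets cheesecake for dessert.
Clue 3 places the person with the sapphire in house 2.
The person with the onyx is in house 3 (clue 6).
So house 4 gets garnet for gemstone.
Clue 4 places the cat owner in house 3.
So house 2 gets parrot for pet.
House 4 pet: only frog fits.
From clue 5, the person who makes pie must be in house 4.
House 1's pet must be snake (nothing else left).
The only dessert still possible for house 3 is gelato.
So: house 1 = ruby/snake/cheesecake, house 2 = sapphire/parrot/fudge, house 3 = onyx/cat/gelato, house 4 = garnet/frog/pie.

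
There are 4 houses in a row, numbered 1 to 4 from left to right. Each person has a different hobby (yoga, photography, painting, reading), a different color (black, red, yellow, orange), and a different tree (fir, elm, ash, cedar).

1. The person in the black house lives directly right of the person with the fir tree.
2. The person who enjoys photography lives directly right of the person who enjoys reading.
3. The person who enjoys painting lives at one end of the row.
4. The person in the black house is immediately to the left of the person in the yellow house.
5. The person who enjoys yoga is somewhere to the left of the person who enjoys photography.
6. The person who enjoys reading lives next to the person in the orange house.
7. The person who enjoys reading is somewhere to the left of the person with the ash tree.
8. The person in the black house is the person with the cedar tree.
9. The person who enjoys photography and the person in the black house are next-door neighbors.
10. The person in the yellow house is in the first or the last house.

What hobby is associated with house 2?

Clue 10 places the person in the yellow house in house 4.
By clue 4, the person in the black house is in house 3.
Clue 8: the person with the cedar tree is in house 3.
Clue 1 places the person with the fir tree in house 2.
Clue 6 places the person in the orange house in house 2.
The only color still possible for house 1 is red.
House 1 tree: only elm fits.
So house 4 gets ash for tree.
The person who enjoys painting is narrowed to house 1 or 4; consider each.
Placing it in house 4 leads to a contradiction, so it's in house 1.
House 3's hobby must be reading (nothing else left).
That leaves photography as the hobby for house 4.
House 2 hobby: only yoga fits.
So: house 1 = painting/red/elm, house 2 = yoga/orange/fir, house 3 = reading/black/cedar, house 4 = photography/yellow/ash.

yoga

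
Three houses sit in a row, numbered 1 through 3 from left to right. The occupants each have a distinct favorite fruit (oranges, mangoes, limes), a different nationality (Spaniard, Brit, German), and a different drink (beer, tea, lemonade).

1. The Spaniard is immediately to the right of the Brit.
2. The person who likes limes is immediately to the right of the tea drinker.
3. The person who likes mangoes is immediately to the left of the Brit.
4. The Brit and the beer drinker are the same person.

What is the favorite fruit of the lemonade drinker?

Clue 3 places the person who likes mangoes in house 1.
By clue 3, the Brit is in house 2.
Clue 4 places the beer drinker in house 2.
House 1's nationality must be German (nothing else left).
House 3 nationality: only Spaniard fits.
That leaves tea as the drink for house 1.
So house 3 gets lemonade for drink.
Clue 2: the person who likes limes is in house 2.
So house 3 gets oranges for favorite fruit.
So: house 1 = mangoes/German/tea, house 2 = limes/Brit/beer, house 3 = oranges/Spaniard/lemonade.

oranges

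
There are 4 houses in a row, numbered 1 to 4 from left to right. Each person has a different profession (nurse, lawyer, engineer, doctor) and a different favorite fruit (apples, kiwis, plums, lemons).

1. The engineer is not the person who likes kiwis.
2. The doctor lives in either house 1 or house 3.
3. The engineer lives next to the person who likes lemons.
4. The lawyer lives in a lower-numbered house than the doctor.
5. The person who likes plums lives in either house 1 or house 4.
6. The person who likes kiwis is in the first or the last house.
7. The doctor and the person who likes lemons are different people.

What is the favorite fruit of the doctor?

apples

Clue 4 places the doctor in house 3.
So house 3 gets apples for favorite fruit.
That leaves nurse as the profession for house 4.
House 2's favorite fruit must be lemons (nothing else left).
The engineer is in house 1 (clue 3).
House 2 profession: only lawyer fits.
Clue 1: the person who likes kiwis is in house 4.
The only favorite fruit still possible for house 1 is plums.
So: house 1 = engineer/plums, house 2 = lawyer/lemons, house 3 = doctor/apples, house 4 = nurse/kiwis.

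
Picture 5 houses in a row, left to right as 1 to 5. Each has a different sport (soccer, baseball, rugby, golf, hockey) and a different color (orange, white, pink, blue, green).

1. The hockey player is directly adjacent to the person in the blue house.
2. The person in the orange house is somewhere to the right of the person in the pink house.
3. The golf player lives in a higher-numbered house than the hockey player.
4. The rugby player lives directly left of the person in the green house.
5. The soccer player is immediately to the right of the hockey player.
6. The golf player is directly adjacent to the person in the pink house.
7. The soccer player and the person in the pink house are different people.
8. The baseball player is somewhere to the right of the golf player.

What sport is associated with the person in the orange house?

baseball

House 5's sport must be baseball (nothing else left).
The golf player is narrowed to house 2 or 3 or 4; consider each.
Placing it in house 2 and house 3 leads to a contradiction, so it's in house 4.
Clue 6: the person in the pink house is in house 3.
From clue 5, the hockey player must be in house 1.
So house 2 gets soccer for sport.
So house 3 gets rugby for sport.
Clue 1 places the person in the blue house in house 2.
Clue 4: the person in the green house is in house 4.
The only color still possible for house 1 is white.
House 5 color: only orange fits.
So: house 1 = hockey/white, house 2 = soccer/blue, house 3 = rugby/pink, house 4 = golf/green, house 5 = baseball/orange.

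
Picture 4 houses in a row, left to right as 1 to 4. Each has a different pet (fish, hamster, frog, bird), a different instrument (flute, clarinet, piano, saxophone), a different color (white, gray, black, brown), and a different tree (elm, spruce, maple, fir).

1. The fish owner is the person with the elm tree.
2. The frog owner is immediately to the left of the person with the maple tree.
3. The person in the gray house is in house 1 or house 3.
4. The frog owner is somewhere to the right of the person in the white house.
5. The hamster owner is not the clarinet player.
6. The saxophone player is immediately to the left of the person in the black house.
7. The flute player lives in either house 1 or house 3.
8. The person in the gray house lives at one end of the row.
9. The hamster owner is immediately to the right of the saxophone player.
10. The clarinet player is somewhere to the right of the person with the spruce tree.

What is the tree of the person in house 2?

Clue 8 places the person in the gray house in house 1.
Clue 4: the frog owner is in house 3.
The only color still possible for house 2 is white.
From clue 2, the person with the maple tree must be in house 4.
Clue 9 places the hamster owner in house 4.
Clue 9 places the saxophone player in house 3.
Clue 5: the clarinet player is in house 2.
From clue 6, the person in the black house must be in house 4.
Clue 10 places the person with the spruce tree in house 1.
So house 1 gets flute for instrument.
The only instrument still possible for house 4 is piano.
That leaves brown as the color for house 3.
That leaves fir as the tree for house 3.
Clue 1: the fish owner is in house 2.
That leaves bird as the pet for house 1.
The only tree still possible for house 2 is elm.
So: house 1 = bird/flute/gray/spruce, house 2 = fish/clarinet/white/elm, house 3 = frog/saxophone/brown/fir, house 4 = hamster/piano/black/maple.

elm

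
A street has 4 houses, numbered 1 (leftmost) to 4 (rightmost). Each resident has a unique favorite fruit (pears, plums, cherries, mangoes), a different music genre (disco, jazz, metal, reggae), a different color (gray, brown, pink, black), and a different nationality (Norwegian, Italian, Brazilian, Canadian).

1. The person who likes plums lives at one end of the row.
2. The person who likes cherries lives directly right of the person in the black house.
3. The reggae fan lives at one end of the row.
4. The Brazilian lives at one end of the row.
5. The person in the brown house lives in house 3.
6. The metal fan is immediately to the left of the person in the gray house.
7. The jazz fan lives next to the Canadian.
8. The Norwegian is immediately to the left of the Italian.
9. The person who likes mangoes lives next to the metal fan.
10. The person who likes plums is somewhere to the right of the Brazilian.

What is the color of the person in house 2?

black

Clue 5 places the person in the brown house in house 3.
Clue 10: the person who likes plums is in house 4.
Clue 10 places the Brazilian in house 1.
Clue 9: the person who likes mangoes is in house 2.
House 1 favorite fruit: only pears fits.
So house 3 gets cherries for favorite fruit.
Clue 2: the person in the black house is in house 2.
So house 1 gets pink for color.
House 4's color must be gray (nothing else left).
Clue 6: the metal fan is in house 3.
That leaves Italian as the nationality for house 4.
By clue 8, the Norwegian is in house 3.
House 2 nationality: only Canadian fits.
Clue 7: the jazz fan is in house 1.
The only music genre still possible for house 2 is disco.
That leaves reggae as the music genre for house 4.
So: house 1 = pears/jazz/pink/Brazilian, house 2 = mangoes/disco/black/Canadian, house 3 = cherries/metal/brown/Norwegian, house 4 = plums/reggae/gray/Italian.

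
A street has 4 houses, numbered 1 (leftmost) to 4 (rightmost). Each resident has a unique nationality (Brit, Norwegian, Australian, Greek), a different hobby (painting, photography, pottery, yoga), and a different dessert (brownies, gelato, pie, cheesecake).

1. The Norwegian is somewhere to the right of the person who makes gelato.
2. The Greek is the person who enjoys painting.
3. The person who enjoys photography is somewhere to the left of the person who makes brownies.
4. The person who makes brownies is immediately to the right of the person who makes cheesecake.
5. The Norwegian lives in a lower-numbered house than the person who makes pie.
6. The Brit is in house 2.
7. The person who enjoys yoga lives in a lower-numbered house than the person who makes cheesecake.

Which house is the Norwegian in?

From clue 6, the Brit must be in house 2.
House 3's nationality must be Norwegian (nothing else left).
House 1 dessert: only gelato fits.
Clue 5: the person who makes pie is in house 4.
That leaves cheesecake as the dessert for house 2.
So house 3 gets brownies for dessert.
By clue 7, the person who enjoys yoga is in house 1.
That leaves pottery as the hobby for house 3.
House 4's hobby must be painting (nothing else left).
From clue 2, the Greek must be in house 4.
So house 1 gets Australian for nationality.
House 2 hobby: only photography fits.
So: house 1 = Australian/yoga/gelato, house 2 = Brit/photography/cheesecake, house 3 = Norwegian/pottery/brownies, house 4 = Greek/painting/pie.

3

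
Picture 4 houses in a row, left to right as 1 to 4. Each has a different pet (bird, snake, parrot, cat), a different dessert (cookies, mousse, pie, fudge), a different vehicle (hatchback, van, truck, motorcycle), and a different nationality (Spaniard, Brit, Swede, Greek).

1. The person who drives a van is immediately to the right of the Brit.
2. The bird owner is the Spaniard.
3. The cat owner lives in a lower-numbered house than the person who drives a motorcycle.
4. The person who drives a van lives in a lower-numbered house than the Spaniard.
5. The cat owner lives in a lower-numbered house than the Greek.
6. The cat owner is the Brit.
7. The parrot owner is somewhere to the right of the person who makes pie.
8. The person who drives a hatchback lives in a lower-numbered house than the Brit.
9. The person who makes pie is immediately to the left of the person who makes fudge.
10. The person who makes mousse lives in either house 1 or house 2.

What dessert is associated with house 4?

cookies

So house 1 gets Swede for nationality.
By clue 1, the person who drives a van is in house 3.
By clue 1, the Brit is in house 2.
Clue 4: the Spaniard is in house 4.
Clue 6 places the cat owner in house 2.
From clue 8, the person who drives a hatchback must be in house 1.
So house 1 gets snake for pet.
That leaves Greek as the nationality for house 3.
By clue 2, the bird owner is in house 4.
The person who drives a motorcycle is in house 4 (clue 3).
House 3's pet must be parrot (nothing else left).
House 2 vehicle: only truck fits.
That leaves cookies as the dessert for house 4.
That leaves fudge as the dessert for house 3.
Clue 9 places the person who makes pie in house 2.
So house 1 gets mousse for dessert.
So: house 1 = snake/mousse/hatchback/Swede, house 2 = cat/pie/truck/Brit, house 3 = parrot/fudge/van/Greek, house 4 = bird/cookies/motorcycle/Spaniard.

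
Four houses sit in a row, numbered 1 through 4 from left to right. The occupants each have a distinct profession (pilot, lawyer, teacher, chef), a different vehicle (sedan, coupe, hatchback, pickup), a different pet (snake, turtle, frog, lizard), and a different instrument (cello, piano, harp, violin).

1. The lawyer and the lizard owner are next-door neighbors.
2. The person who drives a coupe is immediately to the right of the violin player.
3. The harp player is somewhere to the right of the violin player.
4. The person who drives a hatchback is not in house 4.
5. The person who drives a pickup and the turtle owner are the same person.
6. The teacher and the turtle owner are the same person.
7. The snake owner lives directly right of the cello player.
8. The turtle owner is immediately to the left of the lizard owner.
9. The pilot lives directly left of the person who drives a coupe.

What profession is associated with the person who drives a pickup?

teacher

The pilot is narrowed to house 1 or 2 or 3; consider each.
Placing it in house 1 and house 3 leads to a contradiction, so it's in house 2.
Clue 9 places the person who drives a coupe in house 3.
House 4's vehicle must be sedan (nothing else left).
By clue 2, the violin player is in house 2.
Clue 6: the teacher is in house 1.
From clue 6, the turtle owner must be in house 1.
Clue 8: the lizard owner is in house 2.
Clue 1 places the lawyer in house 3.
Clue 5: the person who drives a pickup is in house 1.
From clue 7, the snake owner must be in house 4.
By clue 7, the cello player is in house 3.
The only profession still possible for house 4 is chef.
House 2's vehicle must be hatchback (nothing else left).
The only pet still possible for house 3 is frog.
House 1's instrument must be piano (nothing else left).
House 4's instrument must be harp (nothing else left).
So: house 1 = teacher/pickup/turtle/piano, house 2 = pilot/hatchback/lizard/violin, house 3 = lawyer/coupe/frog/cello, house 4 = chef/sedan/snake/harp.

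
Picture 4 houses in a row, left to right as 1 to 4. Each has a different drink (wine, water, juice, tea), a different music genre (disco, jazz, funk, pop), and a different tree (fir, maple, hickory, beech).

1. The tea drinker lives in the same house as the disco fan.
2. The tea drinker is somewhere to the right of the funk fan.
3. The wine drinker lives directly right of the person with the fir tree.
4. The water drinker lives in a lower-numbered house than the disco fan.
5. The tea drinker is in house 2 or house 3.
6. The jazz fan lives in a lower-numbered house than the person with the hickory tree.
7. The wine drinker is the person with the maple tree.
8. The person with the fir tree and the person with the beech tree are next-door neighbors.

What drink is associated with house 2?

tea

That leaves pop as the music genre for house 4.
The tea drinker is narrowed to house 2 or 3; consider each.
Placing it in house 3 leads to a contradiction, so it's in house 2.
By clue 1, the disco fan is in house 2.
The funk fan is in house 1 (clue 2).
Clue 4: the water drinker is in house 1.
House 3 music genre: only jazz fits.
Clue 6 places the person with the hickory tree in house 4.
That leaves beech as the tree for house 1.
That leaves fir as the tree for house 2.
So house 3 gets maple for tree.
Clue 3: the wine drinker is in house 3.
House 4 drink: only juice fits.
So: house 1 = water/funk/beech, house 2 = tea/disco/fir, house 3 = wine/jazz/maple, house 4 = juice/pop/hickory.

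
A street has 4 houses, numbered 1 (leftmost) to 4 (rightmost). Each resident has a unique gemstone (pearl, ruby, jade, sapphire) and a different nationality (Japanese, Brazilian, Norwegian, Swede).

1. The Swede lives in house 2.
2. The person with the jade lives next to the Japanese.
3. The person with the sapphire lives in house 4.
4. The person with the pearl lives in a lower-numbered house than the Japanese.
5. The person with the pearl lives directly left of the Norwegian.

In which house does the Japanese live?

4

Clue 1 places the Swede in house 2.
The person with the sapphire is in house 4 (clue 3).
House 1's nationality must be Brazilian (nothing else left).
House 1 gemstone: only ruby fits.
The person with the jade is narrowed to house 2 or 3; consider each.
Placing it in house 2 leads to a contradiction, so it's in house 3.
Clue 2: the Japanese is in house 4.
House 2 gemstone: only pearl fits.
The only nationality still possible for house 3 is Norwegian.
So: house 1 = ruby/Brazilian, house 2 = pearl/Swede, house 3 = jade/Norwegian, house 4 = sapphire/Japanese.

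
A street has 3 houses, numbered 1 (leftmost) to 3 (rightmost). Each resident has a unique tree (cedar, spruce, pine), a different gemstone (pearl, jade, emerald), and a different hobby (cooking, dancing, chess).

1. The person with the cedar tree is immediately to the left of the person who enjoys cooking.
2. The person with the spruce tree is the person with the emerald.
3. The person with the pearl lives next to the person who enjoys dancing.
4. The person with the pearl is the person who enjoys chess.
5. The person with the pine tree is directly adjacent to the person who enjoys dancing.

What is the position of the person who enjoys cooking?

The person with the cedar tree is narrowed to house 1 or 2; consider each.
Placing it in house 1 leads to a contradiction, so it's in house 2.
By clue 1, the person who enjoys cooking is in house 3.
From clue 5, the person who enjoys dancing must be in house 2.
House 1 hobby: only chess fits.
Clue 3 places the person with the pearl in house 1.
The only gemstone still possible for house 2 is jade.
That leaves emerald as the gemstone for house 3.
The person with the spruce tree is in house 3 (clue 2).
That leaves pine as the tree for house 1.
So: house 1 = pine/pearl/chess, house 2 = cedar/jade/dancing, house 3 = spruce/emerald/cooking.

3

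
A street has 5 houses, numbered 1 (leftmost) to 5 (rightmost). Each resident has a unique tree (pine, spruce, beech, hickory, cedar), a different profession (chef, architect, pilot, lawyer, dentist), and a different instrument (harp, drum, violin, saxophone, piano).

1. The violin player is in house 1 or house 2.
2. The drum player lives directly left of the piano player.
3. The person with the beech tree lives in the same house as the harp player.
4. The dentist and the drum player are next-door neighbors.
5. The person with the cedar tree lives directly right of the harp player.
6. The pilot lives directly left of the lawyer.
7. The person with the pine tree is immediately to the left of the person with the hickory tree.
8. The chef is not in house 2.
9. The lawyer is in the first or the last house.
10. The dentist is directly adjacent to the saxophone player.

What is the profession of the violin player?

The lawyer is in house 5 (clue 9).
From clue 6, the pilot must be in house 4.
House 5's instrument must be piano (nothing else left).
Clue 2: the drum player is in house 4.
By clue 4, the dentist is in house 3.
House 2's profession must be architect (nothing else left).
So house 2 gets saxophone for instrument.
House 3's instrument must be harp (nothing else left).
Clue 3 places the person with the beech tree in house 3.
From clue 5, the person with the cedar tree must be in house 4.
The only profession still possible for house 1 is chef.
So house 1 gets violin for instrument.
The person with the pine tree is in house 1 (clue 7).
By clue 7, the person with the hickory tree is in house 2.
House 5's tree must be spruce (nothing else left).
So: house 1 = pine/chef/violin, house 2 = hickory/architect/saxophone, house 3 = beech/dentist/harp, house 4 = cedar/pilot/drum, house 5 = spruce/lawyer/piano.

chef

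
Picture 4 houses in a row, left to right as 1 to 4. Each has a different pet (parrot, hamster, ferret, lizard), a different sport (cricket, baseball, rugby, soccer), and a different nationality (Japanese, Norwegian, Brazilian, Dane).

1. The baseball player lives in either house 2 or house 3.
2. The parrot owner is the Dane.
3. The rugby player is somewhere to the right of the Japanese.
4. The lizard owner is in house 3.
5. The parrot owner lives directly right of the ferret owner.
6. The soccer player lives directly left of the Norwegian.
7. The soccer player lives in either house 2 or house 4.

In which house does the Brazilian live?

Clue 4: the lizard owner is in house 3.
By clue 7, the soccer player is in house 2.
That leaves cricket as the sport for house 1.
House 4 sport: only rugby fits.
Clue 5 places the parrot owner in house 2.
By clue 5, the ferret owner is in house 1.
From clue 6, the Norwegian must be in house 3.
House 4's pet must be hamster (nothing else left).
House 3 sport: only baseball fits.
Clue 2 places the Dane in house 2.
House 4 nationality: only Brazilian fits.
The only nationality still possible for house 1 is Japanese.
So: house 1 = ferret/cricket/Japanese, house 2 = parrot/soccer/Dane, house 3 = lizard/baseball/Norwegian, house 4 = hamster/rugby/Brazilian.

4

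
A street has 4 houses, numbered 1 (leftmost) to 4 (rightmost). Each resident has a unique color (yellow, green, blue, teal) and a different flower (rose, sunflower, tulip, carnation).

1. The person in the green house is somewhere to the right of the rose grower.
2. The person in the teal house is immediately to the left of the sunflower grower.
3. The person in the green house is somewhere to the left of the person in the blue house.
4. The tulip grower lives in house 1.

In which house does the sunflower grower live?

3

Clue 4: the tulip grower is in house 1.
By clue 1, the person in the green house is in house 3.
The rose grower is in house 2 (clue 1).
The person in the blue house is in house 4 (clue 3).
Clue 2 places the person in the teal house in house 2.
Clue 2: the sunflower grower is in house 3.
That leaves yellow as the color for house 1.
The only flower still possible for house 4 is carnation.
So: house 1 = yellow/tulip, house 2 = teal/rose, house 3 = green/sunflower, house 4 = blue/carnation.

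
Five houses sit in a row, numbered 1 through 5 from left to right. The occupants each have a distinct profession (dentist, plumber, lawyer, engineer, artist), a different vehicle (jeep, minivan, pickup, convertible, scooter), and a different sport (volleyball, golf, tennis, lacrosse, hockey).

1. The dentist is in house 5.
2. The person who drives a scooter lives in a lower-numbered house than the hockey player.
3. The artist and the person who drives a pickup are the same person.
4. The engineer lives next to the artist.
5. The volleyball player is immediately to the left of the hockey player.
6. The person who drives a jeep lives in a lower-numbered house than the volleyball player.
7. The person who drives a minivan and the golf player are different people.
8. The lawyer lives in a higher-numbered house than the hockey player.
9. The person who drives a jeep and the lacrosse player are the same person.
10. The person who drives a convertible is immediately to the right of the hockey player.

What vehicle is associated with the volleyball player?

scooter

Clue 1: the dentist is in house 5.
From clue 8, the lawyer must be in house 4.
Clue 8: the hockey player is in house 3.
From clue 10, the person who drives a convertible must be in house 4.
House 5 vehicle: only minivan fits.
By clue 6, the person who drives a jeep is in house 1.
Clue 9 places the lacrosse player in house 1.
So house 2 gets scooter for vehicle.
House 3's vehicle must be pickup (nothing else left).
The only sport still possible for house 2 is volleyball.
That leaves tennis as the sport for house 5.
The artist is in house 3 (clue 3).
By clue 4, the engineer is in house 2.
The only profession still possible for house 1 is plumber.
House 4 sport: only golf fits.
So: house 1 = plumber/jeep/lacrosse, house 2 = engineer/scooter/volleyball, house 3 = artist/pickup/hockey, house 4 = lawyer/convertible/golf, house 5 = dentist/minivan/tennis.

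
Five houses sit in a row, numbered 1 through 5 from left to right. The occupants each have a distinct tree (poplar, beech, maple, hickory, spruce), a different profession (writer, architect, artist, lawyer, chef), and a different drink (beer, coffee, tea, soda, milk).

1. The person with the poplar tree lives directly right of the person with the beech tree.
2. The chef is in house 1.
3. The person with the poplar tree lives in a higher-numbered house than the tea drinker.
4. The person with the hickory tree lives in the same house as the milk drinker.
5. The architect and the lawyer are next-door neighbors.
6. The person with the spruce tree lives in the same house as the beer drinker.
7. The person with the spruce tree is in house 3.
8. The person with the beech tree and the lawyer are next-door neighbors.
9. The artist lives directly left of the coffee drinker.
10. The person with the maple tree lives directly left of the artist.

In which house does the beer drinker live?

3

Clue 2 places the chef in house 1.
The person with the spruce tree is in house 3 (clue 7).
The beer drinker is in house 3 (clue 6).
By clue 9, the artist is in house 3.
Clue 9 places the coffee drinker in house 4.
Clue 10: the person with the maple tree is in house 2.
The person with the beech tree is in house 4 (clue 1).
From clue 5, the architect must be in house 4.
The lawyer is in house 5 (clue 5).
House 1's tree must be hickory (nothing else left).
So house 5 gets poplar for tree.
The only profession still possible for house 2 is writer.
From clue 4, the milk drinker must be in house 1.
So house 5 gets soda for drink.
House 2's drink must be tea (nothing else left).
So: house 1 = hickory/chef/milk, house 2 = maple/writer/tea, house 3 = spruce/artist/beer, house 4 = beech/architect/coffee, house 5 = poplar/lawyer/soda.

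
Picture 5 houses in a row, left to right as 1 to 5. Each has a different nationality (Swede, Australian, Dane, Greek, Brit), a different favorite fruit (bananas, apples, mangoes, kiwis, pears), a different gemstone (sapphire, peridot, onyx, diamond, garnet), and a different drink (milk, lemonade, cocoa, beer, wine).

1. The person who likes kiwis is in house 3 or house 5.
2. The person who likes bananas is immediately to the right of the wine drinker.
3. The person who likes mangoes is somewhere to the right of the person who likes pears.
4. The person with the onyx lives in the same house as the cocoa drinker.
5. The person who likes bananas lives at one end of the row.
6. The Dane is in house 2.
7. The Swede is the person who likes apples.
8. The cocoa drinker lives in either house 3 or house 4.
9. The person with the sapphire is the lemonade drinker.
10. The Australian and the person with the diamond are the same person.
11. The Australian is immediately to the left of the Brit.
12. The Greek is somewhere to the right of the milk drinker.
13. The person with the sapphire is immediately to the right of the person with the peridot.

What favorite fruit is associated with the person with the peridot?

apples

Clue 5 places the person who likes bananas in house 5.
Clue 6 places the Dane in house 2.
House 3 favorite fruit: only kiwis fits.
From clue 2, the wine drinker must be in house 4.
The only nationality still possible for house 1 is Swede.
Clue 4: the person with the onyx is in house 3.
Clue 7: the person who likes apples is in house 1.
That leaves pears as the favorite fruit for house 2.
House 4's favorite fruit must be mangoes (nothing else left).
House 4's gemstone must be diamond (nothing else left).
House 3 drink: only cocoa fits.
Clue 10: the Australian is in house 4.
From clue 11, the Brit must be in house 5.
The person with the sapphire is in house 2 (clue 13).
From clue 13, the person with the peridot must be in house 1.
House 3's nationality must be Greek (nothing else left).
The only gemstone still possible for house 5 is garnet.
The lemonade drinker is in house 2 (clue 9).
The only drink still possible for house 5 is beer.
House 1 drink: only milk fits.
So: house 1 = Swede/apples/peridot/milk, house 2 = Dane/pears/sapphire/lemonade, house 3 = Greek/kiwis/onyx/cocoa, house 4 = Australian/mangoes/diamond/wine, house 5 = Brit/bananas/garnet/beer.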